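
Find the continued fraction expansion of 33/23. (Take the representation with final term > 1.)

33 = 1×23 + 10
23 = 2×10 + 3
10 = 3×3 + 1
3 = 3×1 + 0  (stop)
So 33/23 = [1; 2, 3, 3].

[1; 2, 3, 3]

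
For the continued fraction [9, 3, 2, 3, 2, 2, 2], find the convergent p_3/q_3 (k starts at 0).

Using pₖ = aₖpₖ₋₁ + pₖ₋₂, qₖ = aₖqₖ₋₁ + qₖ₋₂ (with p₋₁=1, p₋₂=0, q₋₁=0, q₋₂=1):
  k=0: a=9, p=9, q=1
  k=1: a=3, p=28, q=3
  k=2: a=2, p=65, q=7
  k=3: a=3, p=223, q=24

223/24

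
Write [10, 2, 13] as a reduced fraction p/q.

Fold from the inside: start with 13/1.
  2 + 1/13 = 27/13
  10 + 13/27 = 283/27

283/27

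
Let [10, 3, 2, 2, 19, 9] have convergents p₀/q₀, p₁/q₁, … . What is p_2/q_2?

72/7

Using pₖ = aₖpₖ₋₁ + pₖ₋₂, qₖ = aₖqₖ₋₁ + qₖ₋₂ (with p₋₁=1, p₋₂=0, q₋₁=0, q₋₂=1):
  k=0: a=10, p=10, q=1
  k=1: a=3, p=31, q=3
  k=2: a=2, p=72, q=7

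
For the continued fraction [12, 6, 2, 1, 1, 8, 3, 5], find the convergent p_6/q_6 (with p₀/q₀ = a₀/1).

10418/857

Using pₖ = aₖpₖ₋₁ + pₖ₋₂, qₖ = aₖqₖ₋₁ + qₖ₋₂ (with p₋₁=1, p₋₂=0, q₋₁=0, q₋₂=1):
  k=0: a=12, p=12, q=1
  k=1: a=6, p=73, q=6
  k=2: a=2, p=158, q=13
  k=3: a=1, p=231, q=19
  k=4: a=1, p=389, q=32
  k=5: a=8, p=3343, q=275
  k=6: a=3, p=10418, q=857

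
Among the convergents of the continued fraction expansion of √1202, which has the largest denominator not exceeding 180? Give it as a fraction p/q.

√1202 = [34; 1, 2, 34, 2, 1, 68, …] (period length 6).
Convergents:
  p_0/q_0 = 34/1
  p_1/q_1 = 35/1
  p_2/q_2 = 104/3
  p_3/q_3 = 3571/103
  p_4/q_4 = 7246/209
q_3 = 103 ≤ 180 < 209 = q_4, so the answer is 3571/103.

3571/103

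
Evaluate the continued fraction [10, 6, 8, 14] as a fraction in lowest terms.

7033/692

Using pₖ = aₖpₖ₋₁ + pₖ₋₂ and qₖ = aₖqₖ₋₁ + qₖ₋₂:
  k=0: a=10, p=10, q=1
  k=1: a=6, p=61, q=6
  k=2: a=8, p=498, q=49
  k=3: a=14, p=7033, q=692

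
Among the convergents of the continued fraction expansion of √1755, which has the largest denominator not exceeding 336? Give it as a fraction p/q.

10934/261

√1755 = [41; 1, 8, 3, 8, 1, 82, …] (period length 6).
Convergents:
  p_0/q_0 = 41/1
  p_1/q_1 = 42/1
  p_2/q_2 = 377/9
  p_3/q_3 = 1173/28
  p_4/q_4 = 9761/233
  p_5/q_5 = 10934/261
  p_6/q_6 = 906349/21635
q_5 = 261 ≤ 336 < 21635 = q_6, so the answer is 10934/261.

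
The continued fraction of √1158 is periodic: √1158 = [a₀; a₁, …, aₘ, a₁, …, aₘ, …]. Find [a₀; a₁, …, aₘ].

[34; 34, 68]

a₀ = ⌊√1158⌋ = 34.
With m₀=0, d₀=1 and mₖ₊₁ = dₖaₖ − mₖ, dₖ₊₁ = (n − mₖ₊₁²)/dₖ, aₖ₊₁ = ⌊(a₀+mₖ₊₁)/dₖ₊₁⌋:
  k=1: m=34, d=2, a=34
  k=2: m=34, d=1, a=68
d=1 and a=2a₀=68 at k=2, so the next step gives (m, d) = (34, 2) again — its k=1 value — and the period has length 2.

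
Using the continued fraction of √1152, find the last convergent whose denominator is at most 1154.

√1152 = [33; 1, 15, 1, 66, …] (period length 4).
Convergents:
  p_0/q_0 = 33/1
  p_1/q_1 = 34/1
  p_2/q_2 = 543/16
  p_3/q_3 = 577/17
  p_4/q_4 = 38625/1138
  p_5/q_5 = 39202/1155
q_4 = 1138 ≤ 1154 < 1155 = q_5, so the answer is 38625/1138.

38625/1138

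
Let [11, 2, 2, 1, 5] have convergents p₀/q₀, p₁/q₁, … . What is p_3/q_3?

Using pₖ = aₖpₖ₋₁ + pₖ₋₂, qₖ = aₖqₖ₋₁ + qₖ₋₂ (with p₋₁=1, p₋₂=0, q₋₁=0, q₋₂=1):
  k=0: a=11, p=11, q=1
  k=1: a=2, p=23, q=2
  k=2: a=2, p=57, q=5
  k=3: a=1, p=80, q=7

80/7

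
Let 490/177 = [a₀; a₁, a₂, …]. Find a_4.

6

490 = 2·177 + 136   →  a_0 = 2
177 = 1·136 + 41   →  a_1 = 1
136 = 3·41 + 13   →  a_2 = 3
41 = 3·13 + 2   →  a_3 = 3
13 = 6·2 + 1   →  a_4 = 6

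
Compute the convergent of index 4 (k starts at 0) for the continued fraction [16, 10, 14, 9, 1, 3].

22861/1420

Using pₖ = aₖpₖ₋₁ + pₖ₋₂, qₖ = aₖqₖ₋₁ + qₖ₋₂ (with p₋₁=1, p₋₂=0, q₋₁=0, q₋₂=1):
  k=0: a=16, p=16, q=1
  k=1: a=10, p=161, q=10
  k=2: a=14, p=2270, q=141
  k=3: a=9, p=20591, q=1279
  k=4: a=1, p=22861, q=1420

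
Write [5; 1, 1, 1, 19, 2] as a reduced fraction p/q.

Fold from the inside: start with 2/1.
  19 + 1/2 = 39/2
  1 + 2/39 = 41/39
  1 + 39/41 = 80/41
  1 + 41/80 = 121/80
  5 + 80/121 = 685/121

685/121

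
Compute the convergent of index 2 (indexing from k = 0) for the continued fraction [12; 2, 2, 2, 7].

Using pₖ = aₖpₖ₋₁ + pₖ₋₂, qₖ = aₖqₖ₋₁ + qₖ₋₂ (with p₋₁=1, p₋₂=0, q₋₁=0, q₋₂=1):
  k=0: a=12, p=12, q=1
  k=1: a=2, p=25, q=2
  k=2: a=2, p=62, q=5

62/5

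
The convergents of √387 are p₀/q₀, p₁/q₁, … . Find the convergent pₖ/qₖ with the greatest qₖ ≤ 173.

2341/119

√387 = [19; 1, 2, 19, 2, 1, 38, …] (period length 6).
Convergents:
  p_0/q_0 = 19/1
  p_1/q_1 = 20/1
  p_2/q_2 = 59/3
  p_3/q_3 = 1141/58
  p_4/q_4 = 2341/119
  p_5/q_5 = 3482/177
q_4 = 119 ≤ 173 < 177 = q_5, so the answer is 2341/119.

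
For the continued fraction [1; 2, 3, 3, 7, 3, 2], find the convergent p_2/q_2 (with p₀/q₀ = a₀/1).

10/7

Using pₖ = aₖpₖ₋₁ + pₖ₋₂, qₖ = aₖqₖ₋₁ + qₖ₋₂ (with p₋₁=1, p₋₂=0, q₋₁=0, q₋₂=1):
  k=0: a=1, p=1, q=1
  k=1: a=2, p=3, q=2
  k=2: a=3, p=10, q=7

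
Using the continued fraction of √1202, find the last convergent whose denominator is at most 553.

√1202 = [34; 1, 2, 34, 2, 1, 68, …] (period length 6).
Convergents:
  p_0/q_0 = 34/1
  p_1/q_1 = 35/1
  p_2/q_2 = 104/3
  p_3/q_3 = 3571/103
  p_4/q_4 = 7246/209
  p_5/q_5 = 10817/312
  p_6/q_6 = 742802/21425
q_5 = 312 ≤ 553 < 21425 = q_6, so the answer is 10817/312.

10817/312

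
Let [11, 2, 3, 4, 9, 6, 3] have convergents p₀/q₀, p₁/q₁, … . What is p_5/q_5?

19345/1692

Using pₖ = aₖpₖ₋₁ + pₖ₋₂, qₖ = aₖqₖ₋₁ + qₖ₋₂ (with p₋₁=1, p₋₂=0, q₋₁=0, q₋₂=1):
  k=0: a=11, p=11, q=1
  k=1: a=2, p=23, q=2
  k=2: a=3, p=80, q=7
  k=3: a=4, p=343, q=30
  k=4: a=9, p=3167, q=277
  k=5: a=6, p=19345, q=1692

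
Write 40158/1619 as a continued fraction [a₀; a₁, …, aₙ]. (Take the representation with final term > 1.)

40158 = 24*1619 + 1302
1619 = 1*1302 + 317
1302 = 4*317 + 34
317 = 9*34 + 11
34 = 3*11 + 1
11 = 11*1 + 0  (stop)
So 40158/1619 = [24; 1, 4, 9, 3, 11].

[24; 1, 4, 9, 3, 11]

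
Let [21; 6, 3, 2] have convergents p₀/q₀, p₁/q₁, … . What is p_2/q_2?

Using pₖ = aₖpₖ₋₁ + pₖ₋₂, qₖ = aₖqₖ₋₁ + qₖ₋₂ (with p₋₁=1, p₋₂=0, q₋₁=0, q₋₂=1):
  k=0: a=21, p=21, q=1
  k=1: a=6, p=127, q=6
  k=2: a=3, p=402, q=19

402/19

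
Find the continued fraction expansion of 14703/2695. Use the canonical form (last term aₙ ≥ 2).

[5; 2, 5, 7, 4, 8]

14703 = 5·2695 + 1228
2695 = 2·1228 + 239
1228 = 5·239 + 33
239 = 7·33 + 8
33 = 4·8 + 1
8 = 8·1 + 0  (stop)
So 14703/2695 = [5; 2, 5, 7, 4, 8].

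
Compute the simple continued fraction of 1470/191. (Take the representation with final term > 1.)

[7; 1, 2, 3, 2, 2, 3]

1470 = 7·191 + 133
191 = 1·133 + 58
133 = 2·58 + 17
58 = 3·17 + 7
17 = 2·7 + 3
7 = 2·3 + 1
3 = 3·1 + 0  (stop)
So 1470/191 = [7; 1, 2, 3, 2, 2, 3].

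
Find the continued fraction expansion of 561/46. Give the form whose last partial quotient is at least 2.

561 = 12×46 + 9
46 = 5×9 + 1
9 = 9×1 + 0  (stop)
So 561/46 = [12; 5, 9].

[12; 5, 9]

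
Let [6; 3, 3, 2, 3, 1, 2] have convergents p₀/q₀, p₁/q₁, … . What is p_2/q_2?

63/10

Using pₖ = aₖpₖ₋₁ + pₖ₋₂, qₖ = aₖqₖ₋₁ + qₖ₋₂ (with p₋₁=1, p₋₂=0, q₋₁=0, q₋₂=1):
  k=0: a=6, p=6, q=1
  k=1: a=3, p=19, q=3
  k=2: a=3, p=63, q=10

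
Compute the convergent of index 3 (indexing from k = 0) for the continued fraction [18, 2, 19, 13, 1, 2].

Using pₖ = aₖpₖ₋₁ + pₖ₋₂, qₖ = aₖqₖ₋₁ + qₖ₋₂ (with p₋₁=1, p₋₂=0, q₋₁=0, q₋₂=1):
  k=0: a=18, p=18, q=1
  k=1: a=2, p=37, q=2
  k=2: a=19, p=721, q=39
  k=3: a=13, p=9410, q=509

9410/509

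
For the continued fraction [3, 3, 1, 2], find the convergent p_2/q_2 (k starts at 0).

13/4

Using pₖ = aₖpₖ₋₁ + pₖ₋₂, qₖ = aₖqₖ₋₁ + qₖ₋₂ (with p₋₁=1, p₋₂=0, q₋₁=0, q₋₂=1):
  k=0: a=3, p=3, q=1
  k=1: a=3, p=10, q=3
  k=2: a=1, p=13, q=4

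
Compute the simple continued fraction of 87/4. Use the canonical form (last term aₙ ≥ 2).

87 = 21×4 + 3
4 = 1×3 + 1
3 = 3×1 + 0  (stop)
So 87/4 = [21; 1, 3].

[21; 1, 3]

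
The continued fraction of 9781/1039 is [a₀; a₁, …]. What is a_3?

9781 = 9·1039 + 430   →  a_0 = 9
1039 = 2·430 + 179   →  a_1 = 2
430 = 2·179 + 72   →  a_2 = 2
179 = 2·72 + 35   →  a_3 = 2

2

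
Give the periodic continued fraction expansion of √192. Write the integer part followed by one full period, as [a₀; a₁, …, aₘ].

a₀ = ⌊√192⌋ = 13.
With m₀=0, d₀=1 and mₖ₊₁ = dₖaₖ − mₖ, dₖ₊₁ = (n − mₖ₊₁²)/dₖ, aₖ₊₁ = ⌊(a₀+mₖ₊₁)/dₖ₊₁⌋:
  k=1: m=13, d=23, a=1
  k=2: m=10, d=4, a=5
  k=3: m=10, d=23, a=1
  k=4: m=13, d=1, a=26
d=1 and a=2a₀=26 at k=4, so the next step gives (m, d) = (13, 23) again — its k=1 value — and the period has length 4.

[13; 1, 5, 1, 26]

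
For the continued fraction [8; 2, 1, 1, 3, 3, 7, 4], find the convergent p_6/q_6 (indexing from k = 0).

Using pₖ = aₖpₖ₋₁ + pₖ₋₂, qₖ = aₖqₖ₋₁ + qₖ₋₂ (with p₋₁=1, p₋₂=0, q₋₁=0, q₋₂=1):
  k=0: a=8, p=8, q=1
  k=1: a=2, p=17, q=2
  k=2: a=1, p=25, q=3
  k=3: a=1, p=42, q=5
  k=4: a=3, p=151, q=18
  k=5: a=3, p=495, q=59
  k=6: a=7, p=3616, q=431

3616/431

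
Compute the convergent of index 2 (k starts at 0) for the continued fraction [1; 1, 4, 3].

Using pₖ = aₖpₖ₋₁ + pₖ₋₂, qₖ = aₖqₖ₋₁ + qₖ₋₂ (with p₋₁=1, p₋₂=0, q₋₁=0, q₋₂=1):
  k=0: a=1, p=1, q=1
  k=1: a=1, p=2, q=1
  k=2: a=4, p=9, q=5

9/5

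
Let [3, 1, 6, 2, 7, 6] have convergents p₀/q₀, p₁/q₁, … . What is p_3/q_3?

Using pₖ = aₖpₖ₋₁ + pₖ₋₂, qₖ = aₖqₖ₋₁ + qₖ₋₂ (with p₋₁=1, p₋₂=0, q₋₁=0, q₋₂=1):
  k=0: a=3, p=3, q=1
  k=1: a=1, p=4, q=1
  k=2: a=6, p=27, q=7
  k=3: a=2, p=58, q=15

58/15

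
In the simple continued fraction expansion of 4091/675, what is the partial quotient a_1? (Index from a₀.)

16

4091 = 6·675 + 41   →  a_0 = 6
675 = 16·41 + 19   →  a_1 = 16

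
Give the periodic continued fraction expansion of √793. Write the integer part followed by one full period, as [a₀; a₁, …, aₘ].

[28; 6, 4, 6, 56]

a₀ = ⌊√793⌋ = 28.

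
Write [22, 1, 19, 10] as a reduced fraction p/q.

Fold from the inside: start with 10/1.
  19 + 1/10 = 191/10
  1 + 10/191 = 201/191
  22 + 191/201 = 4613/201

4613/201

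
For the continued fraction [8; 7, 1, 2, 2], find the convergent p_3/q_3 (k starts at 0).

Using pₖ = aₖpₖ₋₁ + pₖ₋₂, qₖ = aₖqₖ₋₁ + qₖ₋₂ (with p₋₁=1, p₋₂=0, q₋₁=0, q₋₂=1):
  k=0: a=8, p=8, q=1
  k=1: a=7, p=57, q=7
  k=2: a=1, p=65, q=8
  k=3: a=2, p=187, q=23

187/23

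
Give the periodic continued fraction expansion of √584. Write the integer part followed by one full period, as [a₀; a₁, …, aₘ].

a₀ = ⌊√584⌋ = 24.

[24; 6, 48]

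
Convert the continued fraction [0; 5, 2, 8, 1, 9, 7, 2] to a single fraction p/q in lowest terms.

2858/15643

Fold from the inside: start with 2/1.
  7 + 1/2 = 15/2
  9 + 2/15 = 137/15
  1 + 15/137 = 152/137
  8 + 137/152 = 1353/152
  2 + 152/1353 = 2858/1353
  5 + 1353/2858 = 15643/2858
  0 + 2858/15643 = 2858/15643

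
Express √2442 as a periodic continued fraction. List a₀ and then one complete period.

a₀ = ⌊√2442⌋ = 49.
With m₀=0, d₀=1 and mₖ₊₁ = dₖaₖ − mₖ, dₖ₊₁ = (n − mₖ₊₁²)/dₖ, aₖ₊₁ = ⌊(a₀+mₖ₊₁)/dₖ₊₁⌋:
  k=1: m=49, d=41, a=2
  k=2: m=33, d=33, a=2
  k=3: m=33, d=41, a=2
  k=4: m=49, d=1, a=98
d=1 and a=2a₀=98 at k=4, so the next step gives (m, d) = (49, 41) again — its k=1 value — and the period has length 4.

[49; 2, 2, 2, 98]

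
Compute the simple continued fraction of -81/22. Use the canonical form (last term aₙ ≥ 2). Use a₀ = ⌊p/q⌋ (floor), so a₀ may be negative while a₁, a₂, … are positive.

[-4; 3, 7]

-81 = -4*22 + 7
22 = 3*7 + 1
7 = 7*1 + 0  (stop)
So -81/22 = [-4; 3, 7].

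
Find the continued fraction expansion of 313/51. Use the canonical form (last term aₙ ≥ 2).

313 = 6×51 + 7
51 = 7×7 + 2
7 = 3×2 + 1
2 = 2×1 + 0  (stop)
So 313/51 = [6; 7, 3, 2].

[6; 7, 3, 2]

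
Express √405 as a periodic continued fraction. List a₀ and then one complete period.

[20; 8, 40]

a₀ = ⌊√405⌋ = 20.
With m₀=0, d₀=1 and mₖ₊₁ = dₖaₖ − mₖ, dₖ₊₁ = (n − mₖ₊₁²)/dₖ, aₖ₊₁ = ⌊(a₀+mₖ₊₁)/dₖ₊₁⌋:
  k=1: m=20, d=5, a=8
  k=2: m=20, d=1, a=40
d=1 and a=2a₀=40 at k=2, so the next step gives (m, d) = (20, 5) again — its k=1 value — and the period has length 2.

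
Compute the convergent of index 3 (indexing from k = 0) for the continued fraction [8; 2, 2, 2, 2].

Using pₖ = aₖpₖ₋₁ + pₖ₋₂, qₖ = aₖqₖ₋₁ + qₖ₋₂ (with p₋₁=1, p₋₂=0, q₋₁=0, q₋₂=1):
  k=0: a=8, p=8, q=1
  k=1: a=2, p=17, q=2
  k=2: a=2, p=42, q=5
  k=3: a=2, p=101, q=12

101/12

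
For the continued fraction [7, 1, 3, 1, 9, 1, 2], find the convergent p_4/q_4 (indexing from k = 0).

Using pₖ = aₖpₖ₋₁ + pₖ₋₂, qₖ = aₖqₖ₋₁ + qₖ₋₂ (with p₋₁=1, p₋₂=0, q₋₁=0, q₋₂=1):
  k=0: a=7, p=7, q=1
  k=1: a=1, p=8, q=1
  k=2: a=3, p=31, q=4
  k=3: a=1, p=39, q=5
  k=4: a=9, p=382, q=49

382/49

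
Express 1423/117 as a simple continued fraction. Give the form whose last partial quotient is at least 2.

1423 = 12·117 + 19
117 = 6·19 + 3
19 = 6·3 + 1
3 = 3·1 + 0  (stop)
So 1423/117 = [12; 6, 6, 3].

[12; 6, 6, 3]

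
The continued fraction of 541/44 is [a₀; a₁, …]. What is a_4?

541 = 12·44 + 13   →  a_0 = 12
44 = 3·13 + 5   →  a_1 = 3
13 = 2·5 + 3   →  a_2 = 2
5 = 1·3 + 2   →  a_3 = 1
3 = 1·2 + 1   →  a_4 = 1

1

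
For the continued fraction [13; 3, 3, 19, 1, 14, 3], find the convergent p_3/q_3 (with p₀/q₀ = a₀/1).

2567/193

Using pₖ = aₖpₖ₋₁ + pₖ₋₂, qₖ = aₖqₖ₋₁ + qₖ₋₂ (with p₋₁=1, p₋₂=0, q₋₁=0, q₋₂=1):
  k=0: a=13, p=13, q=1
  k=1: a=3, p=40, q=3
  k=2: a=3, p=133, q=10
  k=3: a=19, p=2567, q=193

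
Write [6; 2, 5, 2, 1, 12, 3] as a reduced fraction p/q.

Fold from the inside: start with 3/1.
  12 + 1/3 = 37/3
  1 + 3/37 = 40/37
  2 + 37/40 = 117/40
  5 + 40/117 = 625/117
  2 + 117/625 = 1367/625
  6 + 625/1367 = 8827/1367

8827/1367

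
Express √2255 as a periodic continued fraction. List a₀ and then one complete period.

[47; 2, 18, 2, 94]

a₀ = ⌊√2255⌋ = 47.
With m₀=0, d₀=1 and mₖ₊₁ = dₖaₖ − mₖ, dₖ₊₁ = (n − mₖ₊₁²)/dₖ, aₖ₊₁ = ⌊(a₀+mₖ₊₁)/dₖ₊₁⌋:
  k=1: m=47, d=46, a=2
  k=2: m=45, d=5, a=18
  k=3: m=45, d=46, a=2
  k=4: m=47, d=1, a=94
d=1 and a=2a₀=94 at k=4, so the next step gives (m, d) = (47, 46) again — its k=1 value — and the period has length 4.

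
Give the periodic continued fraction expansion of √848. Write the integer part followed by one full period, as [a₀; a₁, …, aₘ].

a₀ = ⌊√848⌋ = 29.
With m₀=0, d₀=1 and mₖ₊₁ = dₖaₖ − mₖ, dₖ₊₁ = (n − mₖ₊₁²)/dₖ, aₖ₊₁ = ⌊(a₀+mₖ₊₁)/dₖ₊₁⌋:
  k=1: m=29, d=7, a=8
  k=2: m=27, d=17, a=3
  k=3: m=24, d=16, a=3
  k=4: m=24, d=17, a=3
  k=5: m=27, d=7, a=8
  k=6: m=29, d=1, a=58
d=1 and a=2a₀=58 at k=6, so the next step gives (m, d) = (29, 7) again — its k=1 value — and the period has length 6.

[29; 8, 3, 3, 3, 8, 58]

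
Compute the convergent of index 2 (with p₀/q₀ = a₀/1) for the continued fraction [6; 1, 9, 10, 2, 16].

Using pₖ = aₖpₖ₋₁ + pₖ₋₂, qₖ = aₖqₖ₋₁ + qₖ₋₂ (with p₋₁=1, p₋₂=0, q₋₁=0, q₋₂=1):
  k=0: a=6, p=6, q=1
  k=1: a=1, p=7, q=1
  k=2: a=9, p=69, q=10

69/10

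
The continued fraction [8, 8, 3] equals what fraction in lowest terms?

203/25

Using pₖ = aₖpₖ₋₁ + pₖ₋₂ and qₖ = aₖqₖ₋₁ + qₖ₋₂:
  k=0: a=8, p=8, q=1
  k=1: a=8, p=65, q=8
  k=2: a=3, p=203, q=25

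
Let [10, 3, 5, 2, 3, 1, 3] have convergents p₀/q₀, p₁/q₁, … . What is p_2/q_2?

165/16

Using pₖ = aₖpₖ₋₁ + pₖ₋₂, qₖ = aₖqₖ₋₁ + qₖ₋₂ (with p₋₁=1, p₋₂=0, q₋₁=0, q₋₂=1):
  k=0: a=10, p=10, q=1
  k=1: a=3, p=31, q=3
  k=2: a=5, p=165, q=16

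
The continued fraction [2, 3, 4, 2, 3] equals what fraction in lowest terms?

Using pₖ = aₖpₖ₋₁ + pₖ₋₂ and qₖ = aₖqₖ₋₁ + qₖ₋₂:
  k=0: a=2, p=2, q=1
  k=1: a=3, p=7, q=3
  k=2: a=4, p=30, q=13
  k=3: a=2, p=67, q=29
  k=4: a=3, p=231, q=100

231/100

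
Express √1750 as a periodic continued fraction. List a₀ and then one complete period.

a₀ = ⌊√1750⌋ = 41.
With m₀=0, d₀=1 and mₖ₊₁ = dₖaₖ − mₖ, dₖ₊₁ = (n − mₖ₊₁²)/dₖ, aₖ₊₁ = ⌊(a₀+mₖ₊₁)/dₖ₊₁⌋:
  k=1: m=41, d=69, a=1
  k=2: m=28, d=14, a=4
  k=3: m=28, d=69, a=1
  k=4: m=41, d=1, a=82
d=1 and a=2a₀=82 at k=4, so the next step gives (m, d) = (41, 69) again — its k=1 value — and the period has length 4.

[41; 1, 4, 1, 82]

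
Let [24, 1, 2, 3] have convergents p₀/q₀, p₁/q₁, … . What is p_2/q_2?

Using pₖ = aₖpₖ₋₁ + pₖ₋₂, qₖ = aₖqₖ₋₁ + qₖ₋₂ (with p₋₁=1, p₋₂=0, q₋₁=0, q₋₂=1):
  k=0: a=24, p=24, q=1
  k=1: a=1, p=25, q=1
  k=2: a=2, p=74, q=3

74/3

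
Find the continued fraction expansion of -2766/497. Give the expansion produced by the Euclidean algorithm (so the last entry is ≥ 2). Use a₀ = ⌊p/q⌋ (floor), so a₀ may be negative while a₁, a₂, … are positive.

[-6; 2, 3, 3, 10, 2]

-2766 = -6·497 + 216
497 = 2·216 + 65
216 = 3·65 + 21
65 = 3·21 + 2
21 = 10·2 + 1
2 = 2·1 + 0  (stop)
So -2766/497 = [-6; 2, 3, 3, 10, 2].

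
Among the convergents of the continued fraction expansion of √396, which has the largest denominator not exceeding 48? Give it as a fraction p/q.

199/10

√396 = [19; 1, 8, 1, 38, …] (period length 4).
Convergents:
  p_0/q_0 = 19/1
  p_1/q_1 = 20/1
  p_2/q_2 = 179/9
  p_3/q_3 = 199/10
  p_4/q_4 = 7741/389
q_3 = 10 ≤ 48 < 389 = q_4, so the answer is 199/10.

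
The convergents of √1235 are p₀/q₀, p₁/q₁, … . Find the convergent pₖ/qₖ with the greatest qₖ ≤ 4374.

√1235 = [35; 7, 70, …] (period length 2).
Convergents:
  p_0/q_0 = 35/1
  p_1/q_1 = 246/7
  p_2/q_2 = 17255/491
  p_3/q_3 = 121031/3444
  p_4/q_4 = 8489425/241571
q_3 = 3444 ≤ 4374 < 241571 = q_4, so the answer is 121031/3444.

121031/3444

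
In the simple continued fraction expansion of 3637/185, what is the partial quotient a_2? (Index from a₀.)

1

3637 = 19·185 + 122   →  a_0 = 19
185 = 1·122 + 63   →  a_1 = 1
122 = 1·63 + 59   →  a_2 = 1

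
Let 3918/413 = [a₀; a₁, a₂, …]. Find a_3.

3918 = 9·413 + 201   →  a_0 = 9
413 = 2·201 + 11   →  a_1 = 2
201 = 18·11 + 3   →  a_2 = 18
11 = 3·3 + 2   →  a_3 = 3

3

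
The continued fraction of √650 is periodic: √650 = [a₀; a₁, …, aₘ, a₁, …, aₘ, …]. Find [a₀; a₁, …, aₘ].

a₀ = ⌊√650⌋ = 25.

[25; 2, 50]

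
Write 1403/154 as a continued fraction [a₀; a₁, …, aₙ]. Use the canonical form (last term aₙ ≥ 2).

[9; 9, 17]

1403 = 9·154 + 17
154 = 9·17 + 1
17 = 17·1 + 0  (stop)
So 1403/154 = [9; 9, 17].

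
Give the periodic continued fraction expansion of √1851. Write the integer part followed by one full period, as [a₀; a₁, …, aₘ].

a₀ = ⌊√1851⌋ = 43.
With m₀=0, d₀=1 and mₖ₊₁ = dₖaₖ − mₖ, dₖ₊₁ = (n − mₖ₊₁²)/dₖ, aₖ₊₁ = ⌊(a₀+mₖ₊₁)/dₖ₊₁⌋:
  k=1: m=43, d=2, a=43
  k=2: m=43, d=1, a=86
d=1 and a=2a₀=86 at k=2, so the next step gives (m, d) = (43, 2) again — its k=1 value — and the period has length 2.

[43; 43, 86]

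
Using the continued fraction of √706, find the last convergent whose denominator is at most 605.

√706 = [26; 1, 1, 3, 26, 3, 1, 1, 52, …] (period length 8).
Convergents:
  p_0/q_0 = 26/1
  p_1/q_1 = 27/1
  p_2/q_2 = 53/2
  p_3/q_3 = 186/7
  p_4/q_4 = 4889/184
  p_5/q_5 = 14853/559
  p_6/q_6 = 19742/743
q_5 = 559 ≤ 605 < 743 = q_6, so the answer is 14853/559.

14853/559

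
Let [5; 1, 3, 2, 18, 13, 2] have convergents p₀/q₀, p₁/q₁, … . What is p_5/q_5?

Using pₖ = aₖpₖ₋₁ + pₖ₋₂, qₖ = aₖqₖ₋₁ + qₖ₋₂ (with p₋₁=1, p₋₂=0, q₋₁=0, q₋₂=1):
  k=0: a=5, p=5, q=1
  k=1: a=1, p=6, q=1
  k=2: a=3, p=23, q=4
  k=3: a=2, p=52, q=9
  k=4: a=18, p=959, q=166
  k=5: a=13, p=12519, q=2167

12519/2167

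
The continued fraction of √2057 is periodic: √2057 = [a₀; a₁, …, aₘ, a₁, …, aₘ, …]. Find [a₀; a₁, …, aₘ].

[45; 2, 1, 4, 1, 2, 90]

a₀ = ⌊√2057⌋ = 45.
With m₀=0, d₀=1 and mₖ₊₁ = dₖaₖ − mₖ, dₖ₊₁ = (n − mₖ₊₁²)/dₖ, aₖ₊₁ = ⌊(a₀+mₖ₊₁)/dₖ₊₁⌋:
  k=1: m=45, d=32, a=2
  k=2: m=19, d=53, a=1
  k=3: m=34, d=17, a=4
  k=4: m=34, d=53, a=1
  k=5: m=19, d=32, a=2
  k=6: m=45, d=1, a=90
d=1 and a=2a₀=90 at k=6, so the next step gives (m, d) = (45, 32) again — its k=1 value — and the period has length 6.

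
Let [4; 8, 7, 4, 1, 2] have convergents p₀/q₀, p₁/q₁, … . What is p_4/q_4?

Using pₖ = aₖpₖ₋₁ + pₖ₋₂, qₖ = aₖqₖ₋₁ + qₖ₋₂ (with p₋₁=1, p₋₂=0, q₋₁=0, q₋₂=1):
  k=0: a=4, p=4, q=1
  k=1: a=8, p=33, q=8
  k=2: a=7, p=235, q=57
  k=3: a=4, p=973, q=236
  k=4: a=1, p=1208, q=293

1208/293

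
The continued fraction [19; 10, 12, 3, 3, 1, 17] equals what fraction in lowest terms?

547402/28661

Fold from the inside: start with 17/1.
  1 + 1/17 = 18/17
  3 + 17/18 = 71/18
  3 + 18/71 = 231/71
  12 + 71/231 = 2843/231
  10 + 231/2843 = 28661/2843
  19 + 2843/28661 = 547402/28661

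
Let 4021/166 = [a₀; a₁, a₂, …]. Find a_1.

4

4021 = 24·166 + 37   →  a_0 = 24
166 = 4·37 + 18   →  a_1 = 4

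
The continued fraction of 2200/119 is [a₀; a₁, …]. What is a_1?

2

2200 = 18·119 + 58   →  a_0 = 18
119 = 2·58 + 3   →  a_1 = 2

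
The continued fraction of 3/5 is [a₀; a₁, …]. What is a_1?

1

3 = 0·5 + 3   →  a_0 = 0
5 = 1·3 + 2   →  a_1 = 1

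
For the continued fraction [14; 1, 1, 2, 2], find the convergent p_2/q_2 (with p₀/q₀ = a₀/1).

Using pₖ = aₖpₖ₋₁ + pₖ₋₂, qₖ = aₖqₖ₋₁ + qₖ₋₂ (with p₋₁=1, p₋₂=0, q₋₁=0, q₋₂=1):
  k=0: a=14, p=14, q=1
  k=1: a=1, p=15, q=1
  k=2: a=1, p=29, q=2

29/2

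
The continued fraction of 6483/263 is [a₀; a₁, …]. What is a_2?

1

6483 = 24·263 + 171   →  a_0 = 24
263 = 1·171 + 92   →  a_1 = 1
171 = 1·92 + 79   →  a_2 = 1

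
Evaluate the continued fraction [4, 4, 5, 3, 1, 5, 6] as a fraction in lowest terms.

13267/3130

Using pₖ = aₖpₖ₋₁ + pₖ₋₂ and qₖ = aₖqₖ₋₁ + qₖ₋₂:
  k=0: a=4, p=4, q=1
  k=1: a=4, p=17, q=4
  k=2: a=5, p=89, q=21
  k=3: a=3, p=284, q=67
  k=4: a=1, p=373, q=88
  k=5: a=5, p=2149, q=507
  k=6: a=6, p=13267, q=3130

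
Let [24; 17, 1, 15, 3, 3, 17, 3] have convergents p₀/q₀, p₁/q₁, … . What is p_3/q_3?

Using pₖ = aₖpₖ₋₁ + pₖ₋₂, qₖ = aₖqₖ₋₁ + qₖ₋₂ (with p₋₁=1, p₋₂=0, q₋₁=0, q₋₂=1):
  k=0: a=24, p=24, q=1
  k=1: a=17, p=409, q=17
  k=2: a=1, p=433, q=18
  k=3: a=15, p=6904, q=287

6904/287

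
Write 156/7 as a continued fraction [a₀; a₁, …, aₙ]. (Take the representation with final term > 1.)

[22; 3, 2]

156 = 22·7 + 2
7 = 3·2 + 1
2 = 2·1 + 0  (stop)
So 156/7 = [22; 3, 2].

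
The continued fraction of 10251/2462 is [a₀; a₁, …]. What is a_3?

10251 = 4·2462 + 403   →  a_0 = 4
2462 = 6·403 + 44   →  a_1 = 6
403 = 9·44 + 7   →  a_2 = 9
44 = 6·7 + 2   →  a_3 = 6

6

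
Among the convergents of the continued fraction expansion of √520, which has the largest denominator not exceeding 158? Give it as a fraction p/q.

√520 = [22; 1, 4, 11, 4, 1, 44, …] (period length 6).
Convergents:
  p_0/q_0 = 22/1
  p_1/q_1 = 23/1
  p_2/q_2 = 114/5
  p_3/q_3 = 1277/56
  p_4/q_4 = 5222/229
q_3 = 56 ≤ 158 < 229 = q_4, so the answer is 1277/56.

1277/56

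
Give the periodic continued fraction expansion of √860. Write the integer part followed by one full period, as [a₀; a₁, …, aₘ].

a₀ = ⌊√860⌋ = 29.
With m₀=0, d₀=1 and mₖ₊₁ = dₖaₖ − mₖ, dₖ₊₁ = (n − mₖ₊₁²)/dₖ, aₖ₊₁ = ⌊(a₀+mₖ₊₁)/dₖ₊₁⌋:
  k=1: m=29, d=19, a=3
  k=2: m=28, d=4, a=14
  k=3: m=28, d=19, a=3
  k=4: m=29, d=1, a=58
d=1 and a=2a₀=58 at k=4, so the next step gives (m, d) = (29, 19) again — its k=1 value — and the period has length 4.

[29; 3, 14, 3, 58]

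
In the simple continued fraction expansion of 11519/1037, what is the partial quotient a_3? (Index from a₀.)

1

11519 = 11·1037 + 112   →  a_0 = 11
1037 = 9·112 + 29   →  a_1 = 9
112 = 3·29 + 25   →  a_2 = 3
29 = 1·25 + 4   →  a_3 = 1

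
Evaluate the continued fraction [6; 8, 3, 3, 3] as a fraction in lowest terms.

1677/274

Fold from the inside: start with 3/1.
  3 + 1/3 = 10/3
  3 + 3/10 = 33/10
  8 + 10/33 = 274/33
  6 + 33/274 = 1677/274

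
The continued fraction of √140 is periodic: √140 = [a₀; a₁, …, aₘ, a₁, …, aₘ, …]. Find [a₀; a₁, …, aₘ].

a₀ = ⌊√140⌋ = 11.
With m₀=0, d₀=1 and mₖ₊₁ = dₖaₖ − mₖ, dₖ₊₁ = (n − mₖ₊₁²)/dₖ, aₖ₊₁ = ⌊(a₀+mₖ₊₁)/dₖ₊₁⌋:
  k=1: m=11, d=19, a=1
  k=2: m=8, d=4, a=4
  k=3: m=8, d=19, a=1
  k=4: m=11, d=1, a=22
d=1 and a=2a₀=22 at k=4, so the next step gives (m, d) = (11, 19) again — its k=1 value — and the period has length 4.

[11; 1, 4, 1, 22]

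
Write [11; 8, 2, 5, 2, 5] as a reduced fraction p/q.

12319/1108

Using pₖ = aₖpₖ₋₁ + pₖ₋₂ and qₖ = aₖqₖ₋₁ + qₖ₋₂:
  k=0: a=11, p=11, q=1
  k=1: a=8, p=89, q=8
  k=2: a=2, p=189, q=17
  k=3: a=5, p=1034, q=93
  k=4: a=2, p=2257, q=203
  k=5: a=5, p=12319, q=1108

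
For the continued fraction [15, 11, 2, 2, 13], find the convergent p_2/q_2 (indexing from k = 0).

347/23

Using pₖ = aₖpₖ₋₁ + pₖ₋₂, qₖ = aₖqₖ₋₁ + qₖ₋₂ (with p₋₁=1, p₋₂=0, q₋₁=0, q₋₂=1):
  k=0: a=15, p=15, q=1
  k=1: a=11, p=166, q=11
  k=2: a=2, p=347, q=23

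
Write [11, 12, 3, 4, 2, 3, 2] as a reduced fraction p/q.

31238/2819

Fold from the inside: start with 2/1.
  3 + 1/2 = 7/2
  2 + 2/7 = 16/7
  4 + 7/16 = 71/16
  3 + 16/71 = 229/71
  12 + 71/229 = 2819/229
  11 + 229/2819 = 31238/2819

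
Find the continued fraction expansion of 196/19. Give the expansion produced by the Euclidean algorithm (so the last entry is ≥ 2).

[10; 3, 6]

196 = 10*19 + 6
19 = 3*6 + 1
6 = 6*1 + 0  (stop)
So 196/19 = [10; 3, 6].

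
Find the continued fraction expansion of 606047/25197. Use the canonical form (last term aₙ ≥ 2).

606047 = 24·25197 + 1319
25197 = 19·1319 + 136
1319 = 9·136 + 95
136 = 1·95 + 41
95 = 2·41 + 13
41 = 3·13 + 2
13 = 6·2 + 1
2 = 2·1 + 0  (stop)
So 606047/25197 = [24; 19, 9, 1, 2, 3, 6, 2].

[24; 19, 9, 1, 2, 3, 6, 2]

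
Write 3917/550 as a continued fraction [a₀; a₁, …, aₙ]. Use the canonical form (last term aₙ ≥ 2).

3917 = 7·550 + 67
550 = 8·67 + 14
67 = 4·14 + 11
14 = 1·11 + 3
11 = 3·3 + 2
3 = 1·2 + 1
2 = 2·1 + 0  (stop)
So 3917/550 = [7; 8, 4, 1, 3, 1, 2].

[7; 8, 4, 1, 3, 1, 2]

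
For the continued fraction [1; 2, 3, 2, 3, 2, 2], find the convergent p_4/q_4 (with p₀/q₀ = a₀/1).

79/55

Using pₖ = aₖpₖ₋₁ + pₖ₋₂, qₖ = aₖqₖ₋₁ + qₖ₋₂ (with p₋₁=1, p₋₂=0, q₋₁=0, q₋₂=1):
  k=0: a=1, p=1, q=1
  k=1: a=2, p=3, q=2
  k=2: a=3, p=10, q=7
  k=3: a=2, p=23, q=16
  k=4: a=3, p=79, q=55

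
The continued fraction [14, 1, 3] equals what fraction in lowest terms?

59/4

Fold from the inside: start with 3/1.
  1 + 1/3 = 4/3
  14 + 3/4 = 59/4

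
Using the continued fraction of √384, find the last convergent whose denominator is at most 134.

1940/99

√384 = [19; 1, 1, 2, 9, 2, 1, 1, 38, …] (period length 8).
Convergents:
  p_0/q_0 = 19/1
  p_1/q_1 = 20/1
  p_2/q_2 = 39/2
  p_3/q_3 = 98/5
  p_4/q_4 = 921/47
  p_5/q_5 = 1940/99
  p_6/q_6 = 2861/146
q_5 = 99 ≤ 134 < 146 = q_6, so the answer is 1940/99.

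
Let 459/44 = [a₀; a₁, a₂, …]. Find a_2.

459 = 10·44 + 19   →  a_0 = 10
44 = 2·19 + 6   →  a_1 = 2
19 = 3·6 + 1   →  a_2 = 3

3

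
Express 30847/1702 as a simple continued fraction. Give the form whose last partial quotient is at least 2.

30847 = 18×1702 + 211
1702 = 8×211 + 14
211 = 15×14 + 1
14 = 14×1 + 0  (stop)
So 30847/1702 = [18; 8, 15, 14].

[18; 8, 15, 14]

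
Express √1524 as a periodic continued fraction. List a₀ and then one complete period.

[39; 26, 78]

a₀ = ⌊√1524⌋ = 39.
With m₀=0, d₀=1 and mₖ₊₁ = dₖaₖ − mₖ, dₖ₊₁ = (n − mₖ₊₁²)/dₖ, aₖ₊₁ = ⌊(a₀+mₖ₊₁)/dₖ₊₁⌋:
  k=1: m=39, d=3, a=26
  k=2: m=39, d=1, a=78
d=1 and a=2a₀=78 at k=2, so the next step gives (m, d) = (39, 3) again — its k=1 value — and the period has length 2.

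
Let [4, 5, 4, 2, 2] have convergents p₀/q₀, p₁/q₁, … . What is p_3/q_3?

197/47

Using pₖ = aₖpₖ₋₁ + pₖ₋₂, qₖ = aₖqₖ₋₁ + qₖ₋₂ (with p₋₁=1, p₋₂=0, q₋₁=0, q₋₂=1):
  k=0: a=4, p=4, q=1
  k=1: a=5, p=21, q=5
  k=2: a=4, p=88, q=21
  k=3: a=2, p=197, q=47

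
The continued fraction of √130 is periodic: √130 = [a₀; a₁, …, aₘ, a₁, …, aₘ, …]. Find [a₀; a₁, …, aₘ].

a₀ = ⌊√130⌋ = 11.

[11; 2, 2, 22]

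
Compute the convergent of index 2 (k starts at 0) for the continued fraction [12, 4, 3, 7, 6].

159/13

Using pₖ = aₖpₖ₋₁ + pₖ₋₂, qₖ = aₖqₖ₋₁ + qₖ₋₂ (with p₋₁=1, p₋₂=0, q₋₁=0, q₋₂=1):
  k=0: a=12, p=12, q=1
  k=1: a=4, p=49, q=4
  k=2: a=3, p=159, q=13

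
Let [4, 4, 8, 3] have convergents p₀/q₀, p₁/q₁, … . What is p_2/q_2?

140/33

Using pₖ = aₖpₖ₋₁ + pₖ₋₂, qₖ = aₖqₖ₋₁ + qₖ₋₂ (with p₋₁=1, p₋₂=0, q₋₁=0, q₋₂=1):
  k=0: a=4, p=4, q=1
  k=1: a=4, p=17, q=4
  k=2: a=8, p=140, q=33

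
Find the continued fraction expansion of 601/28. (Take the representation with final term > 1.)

[21; 2, 6, 2]

601 = 21*28 + 13
28 = 2*13 + 2
13 = 6*2 + 1
2 = 2*1 + 0  (stop)
So 601/28 = [21; 2, 6, 2].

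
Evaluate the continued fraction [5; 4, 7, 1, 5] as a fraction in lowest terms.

1017/194

Fold from the inside: start with 5/1.
  1 + 1/5 = 6/5
  7 + 5/6 = 47/6
  4 + 6/47 = 194/47
  5 + 47/194 = 1017/194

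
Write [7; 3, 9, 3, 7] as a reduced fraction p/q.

4664/637

Using pₖ = aₖpₖ₋₁ + pₖ₋₂ and qₖ = aₖqₖ₋₁ + qₖ₋₂:
  k=0: a=7, p=7, q=1
  k=1: a=3, p=22, q=3
  k=2: a=9, p=205, q=28
  k=3: a=3, p=637, q=87
  k=4: a=7, p=4664, q=637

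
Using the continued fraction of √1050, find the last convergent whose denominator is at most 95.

√1050 = [32; 2, 2, 10, 2, 2, 64, …] (period length 6).
Convergents:
  p_0/q_0 = 32/1
  p_1/q_1 = 65/2
  p_2/q_2 = 162/5
  p_3/q_3 = 1685/52
  p_4/q_4 = 3532/109
q_3 = 52 ≤ 95 < 109 = q_4, so the answer is 1685/52.

1685/52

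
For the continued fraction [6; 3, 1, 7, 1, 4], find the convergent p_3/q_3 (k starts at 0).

194/31

Using pₖ = aₖpₖ₋₁ + pₖ₋₂, qₖ = aₖqₖ₋₁ + qₖ₋₂ (with p₋₁=1, p₋₂=0, q₋₁=0, q₋₂=1):
  k=0: a=6, p=6, q=1
  k=1: a=3, p=19, q=3
  k=2: a=1, p=25, q=4
  k=3: a=7, p=194, q=31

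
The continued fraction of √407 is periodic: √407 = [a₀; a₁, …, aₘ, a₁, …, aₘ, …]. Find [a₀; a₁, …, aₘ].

a₀ = ⌊√407⌋ = 20.
With m₀=0, d₀=1 and mₖ₊₁ = dₖaₖ − mₖ, dₖ₊₁ = (n − mₖ₊₁²)/dₖ, aₖ₊₁ = ⌊(a₀+mₖ₊₁)/dₖ₊₁⌋:
  k=1: m=20, d=7, a=5
  k=2: m=15, d=26, a=1
  k=3: m=11, d=11, a=2
  k=4: m=11, d=26, a=1
  k=5: m=15, d=7, a=5
  k=6: m=20, d=1, a=40
d=1 and a=2a₀=40 at k=6, so the next step gives (m, d) = (20, 7) again — its k=1 value — and the period has length 6.

[20; 5, 1, 2, 1, 5, 40]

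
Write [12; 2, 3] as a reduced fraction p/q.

Using pₖ = aₖpₖ₋₁ + pₖ₋₂ and qₖ = aₖqₖ₋₁ + qₖ₋₂:
  k=0: a=12, p=12, q=1
  k=1: a=2, p=25, q=2
  k=2: a=3, p=87, q=7

87/7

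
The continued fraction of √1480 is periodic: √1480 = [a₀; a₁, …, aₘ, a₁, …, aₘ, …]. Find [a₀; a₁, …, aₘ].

a₀ = ⌊√1480⌋ = 38.
With m₀=0, d₀=1 and mₖ₊₁ = dₖaₖ − mₖ, dₖ₊₁ = (n − mₖ₊₁²)/dₖ, aₖ₊₁ = ⌊(a₀+mₖ₊₁)/dₖ₊₁⌋:
  k=1: m=38, d=36, a=2
  k=2: m=34, d=9, a=8
  k=3: m=38, d=4, a=19
  k=4: m=38, d=9, a=8
  k=5: m=34, d=36, a=2
  k=6: m=38, d=1, a=76
d=1 and a=2a₀=76 at k=6, so the next step gives (m, d) = (38, 36) again — its k=1 value — and the period has length 6.

[38; 2, 8, 19, 8, 2, 76]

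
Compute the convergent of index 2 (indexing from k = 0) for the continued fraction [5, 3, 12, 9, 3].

197/37

Using pₖ = aₖpₖ₋₁ + pₖ₋₂, qₖ = aₖqₖ₋₁ + qₖ₋₂ (with p₋₁=1, p₋₂=0, q₋₁=0, q₋₂=1):
  k=0: a=5, p=5, q=1
  k=1: a=3, p=16, q=3
  k=2: a=12, p=197, q=37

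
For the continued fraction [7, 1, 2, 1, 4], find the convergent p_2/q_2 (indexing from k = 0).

23/3

Using pₖ = aₖpₖ₋₁ + pₖ₋₂, qₖ = aₖqₖ₋₁ + qₖ₋₂ (with p₋₁=1, p₋₂=0, q₋₁=0, q₋₂=1):
  k=0: a=7, p=7, q=1
  k=1: a=1, p=8, q=1
  k=2: a=2, p=23, q=3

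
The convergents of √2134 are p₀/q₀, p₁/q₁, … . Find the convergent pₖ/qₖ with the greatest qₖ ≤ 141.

1894/41

√2134 = [46; 5, 8, 5, 92, …] (period length 4).
Convergents:
  p_0/q_0 = 46/1
  p_1/q_1 = 231/5
  p_2/q_2 = 1894/41
  p_3/q_3 = 9701/210
q_2 = 41 ≤ 141 < 210 = q_3, so the answer is 1894/41.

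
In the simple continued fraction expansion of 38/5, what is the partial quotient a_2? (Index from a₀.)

1

38 = 7·5 + 3   →  a_0 = 7
5 = 1·3 + 2   →  a_1 = 1
3 = 1·2 + 1   →  a_2 = 1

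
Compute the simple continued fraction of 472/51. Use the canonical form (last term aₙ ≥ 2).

472 = 9×51 + 13
51 = 3×13 + 12
13 = 1×12 + 1
12 = 12×1 + 0  (stop)
So 472/51 = [9; 3, 1, 12].

[9; 3, 1, 12]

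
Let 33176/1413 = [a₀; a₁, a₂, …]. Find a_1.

33176 = 23·1413 + 677   →  a_0 = 23
1413 = 2·677 + 59   →  a_1 = 2

2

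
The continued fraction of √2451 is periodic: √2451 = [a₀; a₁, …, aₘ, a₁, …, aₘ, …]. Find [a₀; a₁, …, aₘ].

[49; 1, 1, 32, 1, 1, 98]

a₀ = ⌊√2451⌋ = 49.
With m₀=0, d₀=1 and mₖ₊₁ = dₖaₖ − mₖ, dₖ₊₁ = (n − mₖ₊₁²)/dₖ, aₖ₊₁ = ⌊(a₀+mₖ₊₁)/dₖ₊₁⌋:
  k=1: m=49, d=50, a=1
  k=2: m=1, d=49, a=1
  k=3: m=48, d=3, a=32
  k=4: m=48, d=49, a=1
  k=5: m=1, d=50, a=1
  k=6: m=49, d=1, a=98
d=1 and a=2a₀=98 at k=6, so the next step gives (m, d) = (49, 50) again — its k=1 value — and the period has length 6.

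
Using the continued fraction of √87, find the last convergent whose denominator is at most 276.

√87 = [9; 3, 18, …] (period length 2).
Convergents:
  p_0/q_0 = 9/1
  p_1/q_1 = 28/3
  p_2/q_2 = 513/55
  p_3/q_3 = 1567/168
  p_4/q_4 = 28719/3079
q_3 = 168 ≤ 276 < 3079 = q_4, so the answer is 1567/168.

1567/168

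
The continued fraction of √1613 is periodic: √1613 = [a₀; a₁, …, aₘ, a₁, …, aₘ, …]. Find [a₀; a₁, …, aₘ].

[40; 6, 6, 80]

a₀ = ⌊√1613⌋ = 40.
With m₀=0, d₀=1 and mₖ₊₁ = dₖaₖ − mₖ, dₖ₊₁ = (n − mₖ₊₁²)/dₖ, aₖ₊₁ = ⌊(a₀+mₖ₊₁)/dₖ₊₁⌋:
  k=1: m=40, d=13, a=6
  k=2: m=38, d=13, a=6
  k=3: m=40, d=1, a=80
d=1 and a=2a₀=80 at k=3, so the next step gives (m, d) = (40, 13) again — its k=1 value — and the period has length 3.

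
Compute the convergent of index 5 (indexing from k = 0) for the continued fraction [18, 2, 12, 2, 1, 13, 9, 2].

Using pₖ = aₖpₖ₋₁ + pₖ₋₂, qₖ = aₖqₖ₋₁ + qₖ₋₂ (with p₋₁=1, p₋₂=0, q₋₁=0, q₋₂=1):
  k=0: a=18, p=18, q=1
  k=1: a=2, p=37, q=2
  k=2: a=12, p=462, q=25
  k=3: a=2, p=961, q=52
  k=4: a=1, p=1423, q=77
  k=5: a=13, p=19460, q=1053

19460/1053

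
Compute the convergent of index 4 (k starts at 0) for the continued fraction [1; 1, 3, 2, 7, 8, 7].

119/67

Using pₖ = aₖpₖ₋₁ + pₖ₋₂, qₖ = aₖqₖ₋₁ + qₖ₋₂ (with p₋₁=1, p₋₂=0, q₋₁=0, q₋₂=1):
  k=0: a=1, p=1, q=1
  k=1: a=1, p=2, q=1
  k=2: a=3, p=7, q=4
  k=3: a=2, p=16, q=9
  k=4: a=7, p=119, q=67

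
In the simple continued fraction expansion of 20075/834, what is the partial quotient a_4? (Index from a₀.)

20075 = 24·834 + 59   →  a_0 = 24
834 = 14·59 + 8   →  a_1 = 14
59 = 7·8 + 3   →  a_2 = 7
8 = 2·3 + 2   →  a_3 = 2
3 = 1·2 + 1   →  a_4 = 1

1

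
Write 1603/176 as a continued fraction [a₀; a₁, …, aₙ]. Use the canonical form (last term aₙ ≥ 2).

1603 = 9*176 + 19
176 = 9*19 + 5
19 = 3*5 + 4
5 = 1*4 + 1
4 = 4*1 + 0  (stop)
So 1603/176 = [9; 9, 3, 1, 4].

[9; 9, 3, 1, 4]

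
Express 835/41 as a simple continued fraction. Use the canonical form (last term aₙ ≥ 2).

[20; 2, 1, 2, 1, 3]

835 = 20*41 + 15
41 = 2*15 + 11
15 = 1*11 + 4
11 = 2*4 + 3
4 = 1*3 + 1
3 = 3*1 + 0  (stop)
So 835/41 = [20; 2, 1, 2, 1, 3].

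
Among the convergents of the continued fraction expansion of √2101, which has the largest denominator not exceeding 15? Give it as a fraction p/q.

√2101 = [45; 1, 5, 8, 5, 1, 90, …] (period length 6).
Convergents:
  p_0/q_0 = 45/1
  p_1/q_1 = 46/1
  p_2/q_2 = 275/6
  p_3/q_3 = 2246/49
q_2 = 6 ≤ 15 < 49 = q_3, so the answer is 275/6.

275/6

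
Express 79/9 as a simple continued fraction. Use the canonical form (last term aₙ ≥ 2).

[8; 1, 3, 2]

79 = 8*9 + 7
9 = 1*7 + 2
7 = 3*2 + 1
2 = 2*1 + 0  (stop)
So 79/9 = [8; 1, 3, 2].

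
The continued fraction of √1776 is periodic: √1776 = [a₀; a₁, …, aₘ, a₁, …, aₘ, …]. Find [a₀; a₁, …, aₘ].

[42; 7, 84]

a₀ = ⌊√1776⌋ = 42.
With m₀=0, d₀=1 and mₖ₊₁ = dₖaₖ − mₖ, dₖ₊₁ = (n − mₖ₊₁²)/dₖ, aₖ₊₁ = ⌊(a₀+mₖ₊₁)/dₖ₊₁⌋:
  k=1: m=42, d=12, a=7
  k=2: m=42, d=1, a=84
d=1 and a=2a₀=84 at k=2, so the next step gives (m, d) = (42, 12) again — its k=1 value — and the period has length 2.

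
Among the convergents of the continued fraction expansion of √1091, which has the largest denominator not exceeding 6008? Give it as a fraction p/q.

√1091 = [33; 33, 66, …] (period length 2).
Convergents:
  p_0/q_0 = 33/1
  p_1/q_1 = 1090/33
  p_2/q_2 = 71973/2179
  p_3/q_3 = 2376199/71940
q_2 = 2179 ≤ 6008 < 71940 = q_3, so the answer is 71973/2179.

71973/2179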